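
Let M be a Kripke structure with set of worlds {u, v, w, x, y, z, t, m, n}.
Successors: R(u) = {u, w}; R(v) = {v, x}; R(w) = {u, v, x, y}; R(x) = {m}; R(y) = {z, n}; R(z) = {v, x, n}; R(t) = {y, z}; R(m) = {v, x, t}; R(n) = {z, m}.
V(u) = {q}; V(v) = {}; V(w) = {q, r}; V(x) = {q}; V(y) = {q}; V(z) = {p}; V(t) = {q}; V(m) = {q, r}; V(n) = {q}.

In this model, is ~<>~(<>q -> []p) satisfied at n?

No

Recall that []ψ holds at a world iff ψ holds at every accessible world, and <>ψ holds iff ψ holds at some accessible world.
At n: <>~(<>q -> []p) is true, so ~<>~(<>q -> []p) is false.
  At n: <>~(<>q -> []p) requires ~(<>q -> []p) at some successor in {z, m}.
    ~(<>q -> []p) holds at z, so <>~(<>q -> []p) is true at n.
      At z: <>q -> []p is false, so ~(<>q -> []p) is true.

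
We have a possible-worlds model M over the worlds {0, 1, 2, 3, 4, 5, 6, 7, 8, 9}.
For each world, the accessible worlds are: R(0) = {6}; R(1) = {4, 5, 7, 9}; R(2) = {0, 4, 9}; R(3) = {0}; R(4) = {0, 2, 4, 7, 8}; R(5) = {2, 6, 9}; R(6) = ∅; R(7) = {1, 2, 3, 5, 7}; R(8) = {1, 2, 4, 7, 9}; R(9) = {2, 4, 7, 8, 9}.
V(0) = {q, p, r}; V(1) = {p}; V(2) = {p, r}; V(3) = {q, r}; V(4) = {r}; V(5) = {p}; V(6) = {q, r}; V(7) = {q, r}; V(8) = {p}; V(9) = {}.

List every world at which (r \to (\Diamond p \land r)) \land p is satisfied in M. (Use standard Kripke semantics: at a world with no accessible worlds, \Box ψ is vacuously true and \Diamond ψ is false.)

1, 2, 5, 8

Let φ = (r \to (\Diamond p \land r)) \land p. Evaluate φ at each world:
  0 (successors {6}): φ is false.
  1 (successors {4, 5, 7, 9}): φ is true.
  2 (successors {0, 4, 9}): φ is true.
  3 (successors {0}): φ is false.
  4 (successors {0, 2, 4, 7, 8}): φ is false.
  5 (successors {2, 6, 9}): φ is true.
  6 (successors ∅): φ is false.
  7 (successors {1, 2, 3, 5, 7}): φ is false.
  8 (successors {1, 2, 4, 7, 9}): φ is true.
  9 (successors {2, 4, 7, 8, 9}): φ is false.
For instance, at 9:
  At 9: r \to (\Diamond p \land r) is true, p is false, so (r \to (\Diamond p \land r)) \land p is false.
    At 9: r is false, \Diamond p \land r is false, so r \to (\Diamond p \land r) is true.
      At 9: \Diamond p is true, r is false, so \Diamond p \land r is false.
Satisfying worlds: {1, 2, 5, 8}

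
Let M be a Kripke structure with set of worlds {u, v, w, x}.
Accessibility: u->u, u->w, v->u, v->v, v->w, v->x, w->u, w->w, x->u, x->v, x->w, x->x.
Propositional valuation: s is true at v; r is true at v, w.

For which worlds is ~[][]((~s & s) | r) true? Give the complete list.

Recall that []ψ holds at a world iff ψ holds at every accessible world, and <>ψ holds iff ψ holds at some accessible world.
Let φ = ~[][]((~s & s) | r). Evaluate φ at each world:
  u (successors {u, w}): φ is true.
  v (successors {u, v, w, x}): φ is true.
  w (successors {u, w}): φ is true.
  x (successors {u, v, w, x}): φ is true.
For instance, at u:
  At u: [][]((~s & s) | r) is false, so ~[][]((~s & s) | r) is true.
    At u: [][]((~s & s) | r) requires []((~s & s) | r) at every successor {u, w}.
      []((~s & s) | r) fails at u, so [][]((~s & s) | r) is false at u.
Satisfying worlds: {u, v, w, x}

u, v, w, x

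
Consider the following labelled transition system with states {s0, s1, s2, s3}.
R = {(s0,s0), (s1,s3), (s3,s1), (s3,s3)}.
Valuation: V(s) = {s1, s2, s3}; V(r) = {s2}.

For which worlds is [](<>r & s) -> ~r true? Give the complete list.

s0, s1, s3

Recall that []ψ holds at a world iff ψ holds at every accessible world, and <>ψ holds iff ψ holds at some accessible world.
Let φ = [](<>r & s) -> ~r. Evaluate φ at each world:
  s0 (successors {s0}): φ is true.
  s1 (successors {s3}): φ is true.
  s2 (successors ∅): φ is false.
  s3 (successors {s1, s3}): φ is true.
For instance, at s0:
  At s0: [](<>r & s) is false, ~r is true, so [](<>r & s) -> ~r is true.
    At s0: [](<>r & s) requires <>r & s at every successor {s0}.
      <>r & s fails at s0, so [](<>r & s) is false at s0.
Satisfying worlds: {s0, s1, s3}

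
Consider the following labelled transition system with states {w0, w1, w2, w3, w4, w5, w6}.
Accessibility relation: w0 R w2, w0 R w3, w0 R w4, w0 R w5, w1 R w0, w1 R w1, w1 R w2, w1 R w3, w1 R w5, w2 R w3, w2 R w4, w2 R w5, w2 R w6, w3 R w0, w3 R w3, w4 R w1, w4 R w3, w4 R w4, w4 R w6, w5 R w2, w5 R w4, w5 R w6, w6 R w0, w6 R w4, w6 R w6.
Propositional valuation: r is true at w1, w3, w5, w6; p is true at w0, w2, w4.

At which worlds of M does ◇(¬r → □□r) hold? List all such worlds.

Recall that □ψ holds at a world iff ψ holds at every accessible world, and ◇ψ holds iff ψ holds at some accessible world.
Let φ = ◇(¬r → □□r). Evaluate φ at each world:
  w0 (successors {w2, w3, w4, w5}): φ is true.
  w1 (successors {w0, w1, w2, w3, w5}): φ is true.
  w2 (successors {w3, w4, w5, w6}): φ is true.
  w3 (successors {w0, w3}): φ is true.
  w4 (successors {w1, w3, w4, w6}): φ is true.
  w5 (successors {w2, w4, w6}): φ is true.
  w6 (successors {w0, w4, w6}): φ is true.
For instance, at w4:
  At w4: ◇(¬r → □□r) requires ¬r → □□r at some successor in {w1, w3, w4, w6}.
    ¬r → □□r holds at w1, so ◇(¬r → □□r) is true at w4.
      At w1: ¬r is false, □□r is false, so ¬r → □□r is true.
Satisfying worlds: {w0, w1, w2, w3, w4, w5, w6}

w0, w1, w2, w3, w4, w5, w6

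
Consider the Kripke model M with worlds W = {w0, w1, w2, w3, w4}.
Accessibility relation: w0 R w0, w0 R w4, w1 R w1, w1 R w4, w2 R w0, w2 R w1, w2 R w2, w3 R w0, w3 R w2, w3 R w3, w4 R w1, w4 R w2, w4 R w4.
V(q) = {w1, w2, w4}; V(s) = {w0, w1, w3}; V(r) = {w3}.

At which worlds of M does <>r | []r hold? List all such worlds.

Let φ = <>r | []r. Evaluate φ at each world:
  w0 (successors {w0, w4}): φ is false.
  w1 (successors {w1, w4}): φ is false.
  w2 (successors {w0, w1, w2}): φ is false.
  w3 (successors {w0, w2, w3}): φ is true.
  w4 (successors {w1, w2, w4}): φ is false.
For instance, at w1:
  At w1: <>r is false, []r is false, so <>r | []r is false.
    At w1: <>r requires r at some successor in {w1, w4}.
      At w1: r is false.
      At w4: r is false.
    So <>r is false at w1.
    At w1: []r requires r at every successor {w1, w4}.
      r fails at w1, so []r is false at w1.
Satisfying worlds: {w3}

w3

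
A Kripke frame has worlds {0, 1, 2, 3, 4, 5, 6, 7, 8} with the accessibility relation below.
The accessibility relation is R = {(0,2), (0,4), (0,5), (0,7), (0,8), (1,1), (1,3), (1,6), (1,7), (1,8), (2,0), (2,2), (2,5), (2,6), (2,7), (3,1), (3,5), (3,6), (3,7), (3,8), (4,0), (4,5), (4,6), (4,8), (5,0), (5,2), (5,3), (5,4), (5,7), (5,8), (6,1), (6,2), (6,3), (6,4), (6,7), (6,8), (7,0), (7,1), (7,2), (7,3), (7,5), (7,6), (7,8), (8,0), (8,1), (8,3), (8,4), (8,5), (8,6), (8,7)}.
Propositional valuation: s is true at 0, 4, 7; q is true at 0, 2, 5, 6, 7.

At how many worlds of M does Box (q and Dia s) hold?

1

Let φ = Box (q and Dia s). Evaluate φ at each world:
  0 (successors {2, 4, 5, 7, 8}): φ is false.
  1 (successors {1, 3, 6, 7, 8}): φ is false.
  2 (successors {0, 2, 5, 6, 7}): φ is true.
  3 (successors {1, 5, 6, 7, 8}): φ is false.
  4 (successors {0, 5, 6, 8}): φ is false.
  5 (successors {0, 2, 3, 4, 7, 8}): φ is false.
  6 (successors {1, 2, 3, 4, 7, 8}): φ is false.
  7 (successors {0, 1, 2, 3, 5, 6, 8}): φ is false.
  8 (successors {0, 1, 3, 4, 5, 6, 7}): φ is false.
For instance, at 4:
  At 4: Box (q and Dia s) requires q and Dia s at every successor {0, 5, 6, 8}.
    q and Dia s fails at 8, so Box (q and Dia s) is false at 4.
      At 8: q is false, Dia s is true, so q and Dia s is false.
Satisfying worlds: {2}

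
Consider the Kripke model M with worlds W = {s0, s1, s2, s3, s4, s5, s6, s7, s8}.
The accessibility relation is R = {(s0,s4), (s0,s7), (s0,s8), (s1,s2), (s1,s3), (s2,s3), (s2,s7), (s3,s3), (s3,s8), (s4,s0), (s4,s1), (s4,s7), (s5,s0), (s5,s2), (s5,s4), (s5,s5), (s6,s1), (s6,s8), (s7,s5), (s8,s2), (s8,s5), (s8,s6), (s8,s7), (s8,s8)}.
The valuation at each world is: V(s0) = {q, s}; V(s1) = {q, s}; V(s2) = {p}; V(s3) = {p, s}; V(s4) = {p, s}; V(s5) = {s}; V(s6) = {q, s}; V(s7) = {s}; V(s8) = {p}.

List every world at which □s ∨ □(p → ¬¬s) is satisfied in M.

Recall that □ψ holds at a world iff ψ holds at every accessible world, and ◇ψ holds iff ψ holds at some accessible world.
Let φ = □s ∨ □(p → ¬¬s). Evaluate φ at each world:
  s0 (successors {s4, s7, s8}): φ is false.
  s1 (successors {s2, s3}): φ is false.
  s2 (successors {s3, s7}): φ is true.
  s3 (successors {s3, s8}): φ is false.
  s4 (successors {s0, s1, s7}): φ is true.
  s5 (successors {s0, s2, s4, s5}): φ is false.
  s6 (successors {s1, s8}): φ is false.
  s7 (successors {s5}): φ is true.
  s8 (successors {s2, s5, s6, s7, s8}): φ is false.
For instance, at s0:
  At s0: □s is false, □(p → ¬¬s) is false, so □s ∨ □(p → ¬¬s) is false.
    At s0: □s requires s at every successor {s4, s7, s8}.
      s fails at s8, so □s is false at s0.
    At s0: □(p → ¬¬s) requires p → ¬¬s at every successor {s4, s7, s8}.
      p → ¬¬s fails at s8, so □(p → ¬¬s) is false at s0.
Satisfying worlds: {s2, s4, s7}

s2, s4, s7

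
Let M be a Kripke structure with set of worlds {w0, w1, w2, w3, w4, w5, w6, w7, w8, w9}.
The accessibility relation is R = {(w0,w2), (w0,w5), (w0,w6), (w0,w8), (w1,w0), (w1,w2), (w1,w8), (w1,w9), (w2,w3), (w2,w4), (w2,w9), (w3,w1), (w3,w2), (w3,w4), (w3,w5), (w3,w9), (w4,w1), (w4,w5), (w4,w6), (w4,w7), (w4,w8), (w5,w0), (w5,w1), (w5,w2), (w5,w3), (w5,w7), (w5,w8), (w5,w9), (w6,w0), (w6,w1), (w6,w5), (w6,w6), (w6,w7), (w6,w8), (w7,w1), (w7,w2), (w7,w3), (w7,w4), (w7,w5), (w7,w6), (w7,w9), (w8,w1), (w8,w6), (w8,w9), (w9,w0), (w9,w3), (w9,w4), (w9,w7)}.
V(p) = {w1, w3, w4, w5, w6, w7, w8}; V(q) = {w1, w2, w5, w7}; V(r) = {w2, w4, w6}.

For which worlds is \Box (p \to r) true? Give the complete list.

Let φ = \Box (p \to r). Evaluate φ at each world:
  w0 (successors {w2, w5, w6, w8}): φ is false.
  w1 (successors {w0, w2, w8, w9}): φ is false.
  w2 (successors {w3, w4, w9}): φ is false.
  w3 (successors {w1, w2, w4, w5, w9}): φ is false.
  w4 (successors {w1, w5, w6, w7, w8}): φ is false.
  w5 (successors {w0, w1, w2, w3, w7, w8, w9}): φ is false.
  w6 (successors {w0, w1, w5, w6, w7, w8}): φ is false.
  w7 (successors {w1, w2, w3, w4, w5, w6, w9}): φ is false.
  w8 (successors {w1, w6, w9}): φ is false.
  w9 (successors {w0, w3, w4, w7}): φ is false.
For instance, at w2:
  At w2: \Box (p \to r) requires p \to r at every successor {w3, w4, w9}.
    p \to r fails at w3, so \Box (p \to r) is false at w2.
Satisfying worlds: none.

none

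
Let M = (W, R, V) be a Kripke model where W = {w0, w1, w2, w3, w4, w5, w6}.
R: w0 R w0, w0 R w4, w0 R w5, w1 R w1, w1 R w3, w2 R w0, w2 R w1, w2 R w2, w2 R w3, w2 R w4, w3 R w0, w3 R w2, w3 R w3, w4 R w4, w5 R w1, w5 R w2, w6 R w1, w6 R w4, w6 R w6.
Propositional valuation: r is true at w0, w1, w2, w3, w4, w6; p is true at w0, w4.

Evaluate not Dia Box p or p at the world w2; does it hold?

At w2: not Dia Box p is false, p is false, so not Dia Box p or p is false.
  At w2: Dia Box p is true, so not Dia Box p is false.
    At w2: Dia Box p requires Box p at some successor in {w0, w1, w2, w3, w4}.
      Box p holds at w4, so Dia Box p is true at w2.

No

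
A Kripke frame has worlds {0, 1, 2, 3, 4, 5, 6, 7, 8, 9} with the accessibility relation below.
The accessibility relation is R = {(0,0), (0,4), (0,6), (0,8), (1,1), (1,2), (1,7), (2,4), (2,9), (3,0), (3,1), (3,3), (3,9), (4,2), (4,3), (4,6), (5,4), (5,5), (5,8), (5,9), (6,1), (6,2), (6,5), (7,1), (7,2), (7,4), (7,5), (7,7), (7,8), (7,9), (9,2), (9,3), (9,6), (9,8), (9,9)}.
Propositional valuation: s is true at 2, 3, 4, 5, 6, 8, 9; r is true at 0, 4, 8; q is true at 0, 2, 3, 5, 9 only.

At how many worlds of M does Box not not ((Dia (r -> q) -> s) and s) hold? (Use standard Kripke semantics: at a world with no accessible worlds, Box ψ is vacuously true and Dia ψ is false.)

5

Let φ = Box not not ((Dia (r -> q) -> s) and s). Evaluate φ at each world:
  0 (successors {0, 4, 6, 8}): φ is false.
  1 (successors {1, 2, 7}): φ is false.
  2 (successors {4, 9}): φ is true.
  3 (successors {0, 1, 3, 9}): φ is false.
  4 (successors {2, 3, 6}): φ is true.
  5 (successors {4, 5, 8, 9}): φ is true.
  6 (successors {1, 2, 5}): φ is false.
  7 (successors {1, 2, 4, 5, 7, 8, 9}): φ is false.
  8 (successors ∅): φ is true.
  9 (successors {2, 3, 6, 8, 9}): φ is true.
For instance, at 0:
  At 0: Box not not ((Dia (r -> q) -> s) and s) requires not not ((Dia (r -> q) -> s) and s) at every successor {0, 4, 6, 8}.
    not not ((Dia (r -> q) -> s) and s) fails at 0, so Box not not ((Dia (r -> q) -> s) and s) is false at 0.
      At 0: not ((Dia (r -> q) -> s) and s) is true, so not not ((Dia (r -> q) -> s) and s) is false.
Satisfying worlds: {2, 4, 5, 8, 9}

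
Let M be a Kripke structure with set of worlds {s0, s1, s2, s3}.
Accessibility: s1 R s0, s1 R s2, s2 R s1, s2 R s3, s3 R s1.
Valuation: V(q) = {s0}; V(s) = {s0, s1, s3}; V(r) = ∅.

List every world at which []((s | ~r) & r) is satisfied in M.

Recall that []ψ holds at a world iff ψ holds at every accessible world, and <>ψ holds iff ψ holds at some accessible world.
Let φ = []((s | ~r) & r). Evaluate φ at each world:
  s0 (successors ∅): φ is true.
  s1 (successors {s0, s2}): φ is false.
  s2 (successors {s1, s3}): φ is false.
  s3 (successors {s1}): φ is false.
For instance, at s2:
  At s2: []((s | ~r) & r) requires (s | ~r) & r at every successor {s1, s3}.
    (s | ~r) & r fails at s1, so []((s | ~r) & r) is false at s2.
Satisfying worlds: {s0}

s0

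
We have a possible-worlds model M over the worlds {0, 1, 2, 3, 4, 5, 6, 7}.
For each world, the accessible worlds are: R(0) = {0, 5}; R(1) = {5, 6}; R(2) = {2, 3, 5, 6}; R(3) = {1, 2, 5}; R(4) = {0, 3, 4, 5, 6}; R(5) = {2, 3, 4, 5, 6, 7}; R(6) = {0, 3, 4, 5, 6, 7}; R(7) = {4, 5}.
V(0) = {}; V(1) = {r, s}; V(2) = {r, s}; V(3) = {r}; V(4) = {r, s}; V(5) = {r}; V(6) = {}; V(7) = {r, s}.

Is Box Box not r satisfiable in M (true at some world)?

No

Let φ = Box Box not r. Evaluate φ at each world:
  0 (successors {0, 5}): φ is false.
  1 (successors {5, 6}): φ is false.
  2 (successors {2, 3, 5, 6}): φ is false.
  3 (successors {1, 2, 5}): φ is false.
  4 (successors {0, 3, 4, 5, 6}): φ is false.
  5 (successors {2, 3, 4, 5, 6, 7}): φ is false.
  6 (successors {0, 3, 4, 5, 6, 7}): φ is false.
  7 (successors {4, 5}): φ is false.
For instance, at 2:
  At 2: Box Box not r requires Box not r at every successor {2, 3, 5, 6}.
    Box not r fails at 2, so Box Box not r is false at 2.
      At 2: Box not r requires not r at every successor {2, 3, 5, 6}.
        not r fails at 2, so Box not r is false at 2.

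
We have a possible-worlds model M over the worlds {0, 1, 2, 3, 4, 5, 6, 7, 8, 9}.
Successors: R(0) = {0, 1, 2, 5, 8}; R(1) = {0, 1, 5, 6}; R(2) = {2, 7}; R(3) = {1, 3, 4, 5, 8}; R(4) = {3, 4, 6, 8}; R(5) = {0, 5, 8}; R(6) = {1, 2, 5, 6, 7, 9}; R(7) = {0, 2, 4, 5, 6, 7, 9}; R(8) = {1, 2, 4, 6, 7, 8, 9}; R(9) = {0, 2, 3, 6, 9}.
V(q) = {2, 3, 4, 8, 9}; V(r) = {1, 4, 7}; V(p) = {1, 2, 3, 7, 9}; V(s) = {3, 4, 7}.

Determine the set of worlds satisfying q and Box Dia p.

Let φ = q and Box Dia p. Evaluate φ at each world:
  0 (successors {0, 1, 2, 5, 8}): φ is false.
  1 (successors {0, 1, 5, 6}): φ is false.
  2 (successors {2, 7}): φ is true.
  3 (successors {1, 3, 4, 5, 8}): φ is false.
  4 (successors {3, 4, 6, 8}): φ is true.
  5 (successors {0, 5, 8}): φ is false.
  6 (successors {1, 2, 5, 6, 7, 9}): φ is false.
  7 (successors {0, 2, 4, 5, 6, 7, 9}): φ is false.
  8 (successors {1, 2, 4, 6, 7, 8, 9}): φ is true.
  9 (successors {0, 2, 3, 6, 9}): φ is true.
For instance, at 3:
  At 3: q is true, Box Dia p is false, so q and Box Dia p is false.
    At 3: Box Dia p requires Dia p at every successor {1, 3, 4, 5, 8}.
      Dia p fails at 5, so Box Dia p is false at 3.
Satisfying worlds: {2, 4, 8, 9}

2, 4, 8, 9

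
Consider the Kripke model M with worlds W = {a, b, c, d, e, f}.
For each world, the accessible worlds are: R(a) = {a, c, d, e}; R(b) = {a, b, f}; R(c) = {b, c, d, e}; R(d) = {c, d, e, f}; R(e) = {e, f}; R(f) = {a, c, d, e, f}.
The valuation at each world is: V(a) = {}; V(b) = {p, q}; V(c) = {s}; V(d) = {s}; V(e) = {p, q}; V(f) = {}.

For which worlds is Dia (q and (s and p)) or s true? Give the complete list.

c, d

Let φ = Dia (q and (s and p)) or s. Evaluate φ at each world:
  a (successors {a, c, d, e}): φ is false.
  b (successors {a, b, f}): φ is false.
  c (successors {b, c, d, e}): φ is true.
  d (successors {c, d, e, f}): φ is true.
  e (successors {e, f}): φ is false.
  f (successors {a, c, d, e, f}): φ is false.
For instance, at b:
  At b: Dia (q and (s and p)) is false, s is false, so Dia (q and (s and p)) or s is false.
    At b: Dia (q and (s and p)) requires q and (s and p) at some successor in {a, b, f}.
      At a: q and (s and p) is false.
      At b: q and (s and p) is false.
      At f: q and (s and p) is false.
    So Dia (q and (s and p)) is false at b.
Satisfying worlds: {c, d}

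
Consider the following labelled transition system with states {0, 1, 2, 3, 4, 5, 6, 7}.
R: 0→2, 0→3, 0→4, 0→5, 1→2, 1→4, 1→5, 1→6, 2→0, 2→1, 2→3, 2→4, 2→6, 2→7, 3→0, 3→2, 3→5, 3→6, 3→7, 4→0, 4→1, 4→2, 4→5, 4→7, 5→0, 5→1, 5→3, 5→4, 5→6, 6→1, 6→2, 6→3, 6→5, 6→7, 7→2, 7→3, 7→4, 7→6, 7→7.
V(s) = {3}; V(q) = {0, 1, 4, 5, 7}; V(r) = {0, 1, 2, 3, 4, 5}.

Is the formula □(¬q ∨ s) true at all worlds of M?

No

Let φ = □(¬q ∨ s). Evaluate φ at each world:
  0 (successors {2, 3, 4, 5}): φ is false.
  1 (successors {2, 4, 5, 6}): φ is false.
  2 (successors {0, 1, 3, 4, 6, 7}): φ is false.
  3 (successors {0, 2, 5, 6, 7}): φ is false.
  4 (successors {0, 1, 2, 5, 7}): φ is false.
  5 (successors {0, 1, 3, 4, 6}): φ is false.
  6 (successors {1, 2, 3, 5, 7}): φ is false.
  7 (successors {2, 3, 4, 6, 7}): φ is false.
Detail at 0 (counterexample):
  At 0: □(¬q ∨ s) requires ¬q ∨ s at every successor {2, 3, 4, 5}.
    ¬q ∨ s fails at 4, so □(¬q ∨ s) is false at 0.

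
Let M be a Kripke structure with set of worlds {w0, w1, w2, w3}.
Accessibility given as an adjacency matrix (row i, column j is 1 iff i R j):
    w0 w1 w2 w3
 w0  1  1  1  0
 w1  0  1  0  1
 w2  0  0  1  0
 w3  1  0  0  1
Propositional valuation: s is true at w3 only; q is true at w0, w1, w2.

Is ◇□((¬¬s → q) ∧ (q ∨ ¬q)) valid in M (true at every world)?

No

Let φ = ◇□((¬¬s → q) ∧ (q ∨ ¬q)). Evaluate φ at each world:
  w0 (successors {w0, w1, w2}): φ is true.
  w1 (successors {w1, w3}): φ is false.
  w2 (successors {w2}): φ is true.
  w3 (successors {w0, w3}): φ is true.
Detail at w1 (counterexample):
  At w1: ◇□((¬¬s → q) ∧ (q ∨ ¬q)) requires □((¬¬s → q) ∧ (q ∨ ¬q)) at some successor in {w1, w3}.
    At w1: □((¬¬s → q) ∧ (q ∨ ¬q)) is false.
    At w3: □((¬¬s → q) ∧ (q ∨ ¬q)) is false.
  So ◇□((¬¬s → q) ∧ (q ∨ ¬q)) is false at w1.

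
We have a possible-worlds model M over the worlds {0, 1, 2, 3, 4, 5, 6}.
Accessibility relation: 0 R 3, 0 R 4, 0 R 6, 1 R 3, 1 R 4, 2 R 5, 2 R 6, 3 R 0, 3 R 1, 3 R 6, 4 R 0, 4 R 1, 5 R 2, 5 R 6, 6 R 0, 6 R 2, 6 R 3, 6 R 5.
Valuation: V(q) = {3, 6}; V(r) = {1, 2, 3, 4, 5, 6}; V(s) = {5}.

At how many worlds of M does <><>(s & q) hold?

0

Recall that <>ψ holds at a world iff ψ holds at some accessible world.
Let φ = <><>(s & q). Evaluate φ at each world:
  0 (successors {3, 4, 6}): φ is false.
  1 (successors {3, 4}): φ is false.
  2 (successors {5, 6}): φ is false.
  3 (successors {0, 1, 6}): φ is false.
  4 (successors {0, 1}): φ is false.
  5 (successors {2, 6}): φ is false.
  6 (successors {0, 2, 3, 5}): φ is false.
For instance, at 5:
  At 5: <><>(s & q) requires <>(s & q) at some successor in {2, 6}.
    At 2: <>(s & q) is false.
    At 6: <>(s & q) is false.
  So <><>(s & q) is false at 5.
Satisfying worlds: none.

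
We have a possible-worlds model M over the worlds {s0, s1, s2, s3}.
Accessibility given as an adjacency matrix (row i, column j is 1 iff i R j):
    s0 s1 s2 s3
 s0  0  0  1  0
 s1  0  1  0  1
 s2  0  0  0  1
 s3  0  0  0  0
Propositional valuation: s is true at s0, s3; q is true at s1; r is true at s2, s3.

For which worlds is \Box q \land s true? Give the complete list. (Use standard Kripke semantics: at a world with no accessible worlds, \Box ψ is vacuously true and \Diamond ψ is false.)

s3

Recall that \Box ψ holds at a world iff ψ holds at every accessible world, and \Diamond ψ holds iff ψ holds at some accessible world.
Let φ = \Box q \land s. Evaluate φ at each world:
  s0 (successors {s2}): φ is false.
  s1 (successors {s1, s3}): φ is false.
  s2 (successors {s3}): φ is false.
  s3 (successors ∅): φ is true.
For instance, at s1:
  At s1: \Box q is false, s is false, so \Box q \land s is false.
    At s1: \Box q requires q at every successor {s1, s3}.
      q fails at s3, so \Box q is false at s1.
Satisfying worlds: {s3}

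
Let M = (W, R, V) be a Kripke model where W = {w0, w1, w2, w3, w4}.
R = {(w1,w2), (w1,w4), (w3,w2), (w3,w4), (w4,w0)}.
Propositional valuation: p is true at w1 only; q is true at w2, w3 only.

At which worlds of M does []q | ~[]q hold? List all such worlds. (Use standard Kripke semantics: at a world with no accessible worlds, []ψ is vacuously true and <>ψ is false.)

Let φ = []q | ~[]q. Evaluate φ at each world:
  w0 (successors ∅): φ is true.
  w1 (successors {w2, w4}): φ is true.
  w2 (successors ∅): φ is true.
  w3 (successors {w2, w4}): φ is true.
  w4 (successors {w0}): φ is true.
For instance, at w3:
  At w3: []q is false, ~[]q is true, so []q | ~[]q is true.
    At w3: []q requires q at every successor {w2, w4}.
      q fails at w4, so []q is false at w3.
    At w3: []q is false, so ~[]q is true.
      At w3: []q requires q at every successor {w2, w4}.
        q fails at w4, so []q is false at w3.
Satisfying worlds: {w0, w1, w2, w3, w4}

w0, w1, w2, w3, w4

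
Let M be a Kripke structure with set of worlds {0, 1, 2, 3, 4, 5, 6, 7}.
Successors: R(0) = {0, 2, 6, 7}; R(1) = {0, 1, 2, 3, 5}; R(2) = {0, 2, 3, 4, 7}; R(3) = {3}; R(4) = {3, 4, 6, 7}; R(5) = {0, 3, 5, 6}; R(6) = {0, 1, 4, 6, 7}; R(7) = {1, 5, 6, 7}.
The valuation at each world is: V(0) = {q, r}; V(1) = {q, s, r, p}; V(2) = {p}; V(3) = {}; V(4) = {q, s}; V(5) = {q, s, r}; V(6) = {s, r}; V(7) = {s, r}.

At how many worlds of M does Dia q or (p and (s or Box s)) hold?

Recall that Box ψ holds at a world iff ψ holds at every accessible world, and Dia ψ holds iff ψ holds at some accessible world.
Let φ = Dia q or (p and (s or Box s)). Evaluate φ at each world:
  0 (successors {0, 2, 6, 7}): φ is true.
  1 (successors {0, 1, 2, 3, 5}): φ is true.
  2 (successors {0, 2, 3, 4, 7}): φ is true.
  3 (successors {3}): φ is false.
  4 (successors {3, 4, 6, 7}): φ is true.
  5 (successors {0, 3, 5, 6}): φ is true.
  6 (successors {0, 1, 4, 6, 7}): φ is true.
  7 (successors {1, 5, 6, 7}): φ is true.
For instance, at 6:
  At 6: Dia q is true, p and (s or Box s) is false, so Dia q or (p and (s or Box s)) is true.
    At 6: Dia q requires q at some successor in {0, 1, 4, 6, 7}.
      q holds at 0, so Dia q is true at 6.
    At 6: p is false, s or Box s is true, so p and (s or Box s) is false.
      At 6: s is true, Box s is false, so s or Box s is true.
Satisfying worlds: {0, 1, 2, 4, 5, 6, 7}

7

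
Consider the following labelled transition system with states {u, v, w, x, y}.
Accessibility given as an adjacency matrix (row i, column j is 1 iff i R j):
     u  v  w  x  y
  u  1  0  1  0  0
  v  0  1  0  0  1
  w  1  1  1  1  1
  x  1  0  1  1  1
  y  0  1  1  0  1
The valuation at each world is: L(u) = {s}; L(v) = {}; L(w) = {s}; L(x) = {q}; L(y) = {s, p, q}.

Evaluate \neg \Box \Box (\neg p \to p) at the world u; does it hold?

Recall that \Box ψ holds at a world iff ψ holds at every accessible world, and \Diamond ψ holds iff ψ holds at some accessible world.
At u: \Box \Box (\neg p \to p) is false, so \neg \Box \Box (\neg p \to p) is true.
  At u: \Box \Box (\neg p \to p) requires \Box (\neg p \to p) at every successor {u, w}.
    \Box (\neg p \to p) fails at u, so \Box \Box (\neg p \to p) is false at u.
      At u: \Box (\neg p \to p) requires \neg p \to p at every successor {u, w}.
        \neg p \to p fails at u, so \Box (\neg p \to p) is false at u.

Yes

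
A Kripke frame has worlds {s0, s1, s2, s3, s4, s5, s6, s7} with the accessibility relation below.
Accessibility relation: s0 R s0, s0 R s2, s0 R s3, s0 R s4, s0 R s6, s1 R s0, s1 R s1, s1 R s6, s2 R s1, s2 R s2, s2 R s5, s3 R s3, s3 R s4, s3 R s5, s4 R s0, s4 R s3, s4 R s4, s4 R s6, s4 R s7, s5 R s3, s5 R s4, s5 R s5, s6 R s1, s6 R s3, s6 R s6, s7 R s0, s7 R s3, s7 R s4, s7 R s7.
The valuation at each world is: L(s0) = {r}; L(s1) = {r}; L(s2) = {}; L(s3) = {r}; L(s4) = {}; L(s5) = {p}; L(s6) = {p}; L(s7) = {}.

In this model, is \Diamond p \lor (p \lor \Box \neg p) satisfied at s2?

Recall that \Box ψ holds at a world iff ψ holds at every accessible world, and \Diamond ψ holds iff ψ holds at some accessible world.
At s2: \Diamond p is true, p \lor \Box \neg p is false, so \Diamond p \lor (p \lor \Box \neg p) is true.
  At s2: \Diamond p requires p at some successor in {s1, s2, s5}.
    p holds at s5, so \Diamond p is true at s2.
  At s2: p is false, \Box \neg p is false, so p \lor \Box \neg p is false.
    At s2: \Box \neg p requires \neg p at every successor {s1, s2, s5}.
      \neg p fails at s5, so \Box \neg p is false at s2.

Yes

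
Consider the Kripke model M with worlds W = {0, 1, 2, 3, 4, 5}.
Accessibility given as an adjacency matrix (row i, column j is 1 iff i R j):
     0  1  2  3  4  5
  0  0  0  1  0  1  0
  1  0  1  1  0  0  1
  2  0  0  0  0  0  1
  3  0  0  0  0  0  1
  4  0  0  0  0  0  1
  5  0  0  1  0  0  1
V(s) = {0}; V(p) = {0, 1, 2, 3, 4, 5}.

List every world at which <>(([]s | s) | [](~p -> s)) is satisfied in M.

Recall that []ψ holds at a world iff ψ holds at every accessible world, and <>ψ holds iff ψ holds at some accessible world.
Let φ = <>(([]s | s) | [](~p -> s)). Evaluate φ at each world:
  0 (successors {2, 4}): φ is true.
  1 (successors {1, 2, 5}): φ is true.
  2 (successors {5}): φ is true.
  3 (successors {5}): φ is true.
  4 (successors {5}): φ is true.
  5 (successors {2, 5}): φ is true.
For instance, at 3:
  At 3: <>(([]s | s) | [](~p -> s)) requires ([]s | s) | [](~p -> s) at some successor in {5}.
    ([]s | s) | [](~p -> s) holds at 5, so <>(([]s | s) | [](~p -> s)) is true at 3.
      At 5: []s | s is false, [](~p -> s) is true, so ([]s | s) | [](~p -> s) is true.
Satisfying worlds: {0, 1, 2, 3, 4, 5}

0, 1, 2, 3, 4, 5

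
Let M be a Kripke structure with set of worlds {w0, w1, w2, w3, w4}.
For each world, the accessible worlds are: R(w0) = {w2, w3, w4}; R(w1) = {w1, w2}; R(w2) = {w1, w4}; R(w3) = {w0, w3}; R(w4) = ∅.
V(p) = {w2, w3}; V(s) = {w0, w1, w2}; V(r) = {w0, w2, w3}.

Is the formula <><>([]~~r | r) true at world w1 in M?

At w1: <><>([]~~r | r) requires <>([]~~r | r) at some successor in {w1, w2}.
  <>([]~~r | r) holds at w1, so <><>([]~~r | r) is true at w1.
    At w1: <>([]~~r | r) requires []~~r | r at some successor in {w1, w2}.
      []~~r | r holds at w2, so <>([]~~r | r) is true at w1.

Yes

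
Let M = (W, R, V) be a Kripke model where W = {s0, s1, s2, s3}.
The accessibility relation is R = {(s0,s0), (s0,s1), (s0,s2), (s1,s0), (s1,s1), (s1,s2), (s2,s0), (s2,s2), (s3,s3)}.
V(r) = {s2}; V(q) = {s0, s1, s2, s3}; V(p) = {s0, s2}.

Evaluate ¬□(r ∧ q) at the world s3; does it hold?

Yes

At s3: □(r ∧ q) is false, so ¬□(r ∧ q) is true.
  At s3: □(r ∧ q) requires r ∧ q at every successor {s3}.
    r ∧ q fails at s3, so □(r ∧ q) is false at s3.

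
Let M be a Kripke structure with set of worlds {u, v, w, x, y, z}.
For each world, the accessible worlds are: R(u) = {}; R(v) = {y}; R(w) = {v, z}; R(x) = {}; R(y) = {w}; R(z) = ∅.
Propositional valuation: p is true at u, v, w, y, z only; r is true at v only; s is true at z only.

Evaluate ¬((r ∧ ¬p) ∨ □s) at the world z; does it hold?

Recall that □ψ holds at a world iff ψ holds at every accessible world, and ◇ψ holds iff ψ holds at some accessible world.
At z: (r ∧ ¬p) ∨ □s is true, so ¬((r ∧ ¬p) ∨ □s) is false.
  At z: r ∧ ¬p is false, □s is true, so (r ∧ ¬p) ∨ □s is true.
    At z: no accessible worlds, so □s holds vacuously.

No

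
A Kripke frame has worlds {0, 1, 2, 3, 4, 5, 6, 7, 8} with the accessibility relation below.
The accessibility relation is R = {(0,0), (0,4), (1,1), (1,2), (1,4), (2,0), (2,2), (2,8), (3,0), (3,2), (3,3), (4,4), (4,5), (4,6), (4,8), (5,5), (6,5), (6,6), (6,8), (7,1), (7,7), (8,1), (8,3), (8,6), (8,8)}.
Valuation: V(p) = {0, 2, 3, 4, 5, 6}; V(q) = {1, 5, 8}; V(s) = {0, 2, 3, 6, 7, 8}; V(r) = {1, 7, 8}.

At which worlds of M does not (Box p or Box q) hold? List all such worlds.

Let φ = not (Box p or Box q). Evaluate φ at each world:
  0 (successors {0, 4}): φ is false.
  1 (successors {1, 2, 4}): φ is true.
  2 (successors {0, 2, 8}): φ is true.
  3 (successors {0, 2, 3}): φ is false.
  4 (successors {4, 5, 6, 8}): φ is true.
  5 (successors {5}): φ is false.
  6 (successors {5, 6, 8}): φ is true.
  7 (successors {1, 7}): φ is true.
  8 (successors {1, 3, 6, 8}): φ is true.
For instance, at 2:
  At 2: Box p or Box q is false, so not (Box p or Box q) is true.
    At 2: Box p is false, Box q is false, so Box p or Box q is false.
      At 2: Box p requires p at every successor {0, 2, 8}.
        p fails at 8, so Box p is false at 2.
      At 2: Box q requires q at every successor {0, 2, 8}.
        q fails at 0, so Box q is false at 2.
Satisfying worlds: {1, 2, 4, 6, 7, 8}

1, 2, 4, 6, 7, 8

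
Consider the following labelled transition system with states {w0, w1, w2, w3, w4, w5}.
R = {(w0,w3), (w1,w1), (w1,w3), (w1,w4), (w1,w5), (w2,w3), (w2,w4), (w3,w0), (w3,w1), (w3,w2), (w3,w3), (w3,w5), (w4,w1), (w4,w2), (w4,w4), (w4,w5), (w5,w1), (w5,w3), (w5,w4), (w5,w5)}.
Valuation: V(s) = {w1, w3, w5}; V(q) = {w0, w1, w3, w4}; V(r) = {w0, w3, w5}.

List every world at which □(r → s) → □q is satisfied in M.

w0, w2, w3

Let φ = □(r → s) → □q. Evaluate φ at each world:
  w0 (successors {w3}): φ is true.
  w1 (successors {w1, w3, w4, w5}): φ is false.
  w2 (successors {w3, w4}): φ is true.
  w3 (successors {w0, w1, w2, w3, w5}): φ is true.
  w4 (successors {w1, w2, w4, w5}): φ is false.
  w5 (successors {w1, w3, w4, w5}): φ is false.
For instance, at w4:
  At w4: □(r → s) is true, □q is false, so □(r → s) → □q is false.
    At w4: □(r → s) requires r → s at every successor {w1, w2, w4, w5}.
      At w1: r → s is true.
      At w2: r → s is true.
      At w4: r → s is true.
      At w5: r → s is true.
    So □(r → s) is true at w4.
    At w4: □q requires q at every successor {w1, w2, w4, w5}.
      q fails at w2, so □q is false at w4.
Satisfying worlds: {w0, w2, w3}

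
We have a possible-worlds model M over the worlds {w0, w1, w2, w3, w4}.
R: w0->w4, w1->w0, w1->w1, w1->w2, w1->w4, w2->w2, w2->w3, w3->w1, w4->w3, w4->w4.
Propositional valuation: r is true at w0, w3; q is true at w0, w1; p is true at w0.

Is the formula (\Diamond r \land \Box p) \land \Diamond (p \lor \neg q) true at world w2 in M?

At w2: \Diamond r \land \Box p is false, \Diamond (p \lor \neg q) is true, so (\Diamond r \land \Box p) \land \Diamond (p \lor \neg q) is false.
  At w2: \Diamond r is true, \Box p is false, so \Diamond r \land \Box p is false.
    At w2: \Diamond r requires r at some successor in {w2, w3}.
      r holds at w3, so \Diamond r is true at w2.
    At w2: \Box p requires p at every successor {w2, w3}.
      p fails at w2, so \Box p is false at w2.
  At w2: \Diamond (p \lor \neg q) requires p \lor \neg q at some successor in {w2, w3}.
    p \lor \neg q holds at w2, so \Diamond (p \lor \neg q) is true at w2.

No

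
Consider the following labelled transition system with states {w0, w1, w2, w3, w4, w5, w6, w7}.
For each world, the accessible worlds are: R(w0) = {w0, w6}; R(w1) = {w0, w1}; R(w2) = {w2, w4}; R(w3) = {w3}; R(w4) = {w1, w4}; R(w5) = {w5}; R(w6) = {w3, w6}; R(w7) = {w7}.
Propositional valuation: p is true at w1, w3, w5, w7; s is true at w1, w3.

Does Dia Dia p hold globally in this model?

Yes

Let φ = Dia Dia p. Evaluate φ at each world:
  w0 (successors {w0, w6}): φ is true.
  w1 (successors {w0, w1}): φ is true.
  w2 (successors {w2, w4}): φ is true.
  w3 (successors {w3}): φ is true.
  w4 (successors {w1, w4}): φ is true.
  w5 (successors {w5}): φ is true.
  w6 (successors {w3, w6}): φ is true.
  w7 (successors {w7}): φ is true.
For instance, at w0:
  At w0: Dia Dia p requires Dia p at some successor in {w0, w6}.
    Dia p holds at w6, so Dia Dia p is true at w0.
      At w6: Dia p requires p at some successor in {w3, w6}.
        p holds at w3, so Dia p is true at w6.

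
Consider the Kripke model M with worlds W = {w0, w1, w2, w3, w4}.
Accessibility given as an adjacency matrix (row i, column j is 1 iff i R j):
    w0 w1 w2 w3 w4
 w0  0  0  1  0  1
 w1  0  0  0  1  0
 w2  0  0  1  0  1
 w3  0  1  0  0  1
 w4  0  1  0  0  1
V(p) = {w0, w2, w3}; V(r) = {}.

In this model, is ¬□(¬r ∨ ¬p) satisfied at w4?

Recall that □ψ holds at a world iff ψ holds at every accessible world, and ◇ψ holds iff ψ holds at some accessible world.
At w4: □(¬r ∨ ¬p) is true, so ¬□(¬r ∨ ¬p) is false.
  At w4: □(¬r ∨ ¬p) requires ¬r ∨ ¬p at every successor {w1, w4}.
    At w1: ¬r ∨ ¬p is true.
    At w4: ¬r ∨ ¬p is true.
  So □(¬r ∨ ¬p) is true at w4.

No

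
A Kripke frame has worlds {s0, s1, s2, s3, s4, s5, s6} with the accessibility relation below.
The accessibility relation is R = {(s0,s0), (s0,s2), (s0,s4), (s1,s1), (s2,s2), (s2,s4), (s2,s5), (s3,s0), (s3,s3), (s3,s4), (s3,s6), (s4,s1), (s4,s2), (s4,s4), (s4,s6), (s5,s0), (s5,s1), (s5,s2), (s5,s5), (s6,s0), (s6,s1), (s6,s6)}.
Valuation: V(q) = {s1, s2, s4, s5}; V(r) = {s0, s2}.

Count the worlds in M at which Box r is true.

0

Let φ = Box r. Evaluate φ at each world:
  s0 (successors {s0, s2, s4}): φ is false.
  s1 (successors {s1}): φ is false.
  s2 (successors {s2, s4, s5}): φ is false.
  s3 (successors {s0, s3, s4, s6}): φ is false.
  s4 (successors {s1, s2, s4, s6}): φ is false.
  s5 (successors {s0, s1, s2, s5}): φ is false.
  s6 (successors {s0, s1, s6}): φ is false.
For instance, at s6:
  At s6: Box r requires r at every successor {s0, s1, s6}.
    r fails at s1, so Box r is false at s6.
Satisfying worlds: none.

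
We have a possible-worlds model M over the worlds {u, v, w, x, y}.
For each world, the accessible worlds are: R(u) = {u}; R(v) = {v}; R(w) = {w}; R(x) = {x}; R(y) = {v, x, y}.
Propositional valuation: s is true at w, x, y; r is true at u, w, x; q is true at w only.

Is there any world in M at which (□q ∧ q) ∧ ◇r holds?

Recall that □ψ holds at a world iff ψ holds at every accessible world, and ◇ψ holds iff ψ holds at some accessible world.
Let φ = (□q ∧ q) ∧ ◇r. Evaluate φ at each world:
  u (successors {u}): φ is false.
  v (successors {v}): φ is false.
  w (successors {w}): φ is true.
  x (successors {x}): φ is false.
  y (successors {v, x, y}): φ is false.
Detail at w (witness):
  At w: □q ∧ q is true, ◇r is true, so (□q ∧ q) ∧ ◇r is true.
    At w: □q is true, q is true, so □q ∧ q is true.
      At w: □q requires q at every successor {w}.
        At w: q is true.
      So □q is true at w.
    At w: ◇r requires r at some successor in {w}.
      r holds at w, so ◇r is true at w.

Yes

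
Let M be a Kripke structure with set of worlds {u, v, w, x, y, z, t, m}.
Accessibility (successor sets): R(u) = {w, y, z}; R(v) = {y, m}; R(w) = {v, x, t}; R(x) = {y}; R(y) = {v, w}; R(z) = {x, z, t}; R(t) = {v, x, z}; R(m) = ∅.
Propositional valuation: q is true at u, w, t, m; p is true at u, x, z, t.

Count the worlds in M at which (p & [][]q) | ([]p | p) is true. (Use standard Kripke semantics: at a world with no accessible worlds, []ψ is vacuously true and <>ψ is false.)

Let φ = (p & [][]q) | ([]p | p). Evaluate φ at each world:
  u (successors {w, y, z}): φ is true.
  v (successors {y, m}): φ is false.
  w (successors {v, x, t}): φ is false.
  x (successors {y}): φ is true.
  y (successors {v, w}): φ is false.
  z (successors {x, z, t}): φ is true.
  t (successors {v, x, z}): φ is true.
  m (successors ∅): φ is true.
For instance, at u:
  At u: p & [][]q is false, []p | p is true, so (p & [][]q) | ([]p | p) is true.
    At u: p is true, [][]q is false, so p & [][]q is false.
      At u: [][]q requires []q at every successor {w, y, z}.
        []q fails at w, so [][]q is false at u.
    At u: []p is false, p is true, so []p | p is true.
      At u: []p requires p at every successor {w, y, z}.
        p fails at w, so []p is false at u.
Satisfying worlds: {u, x, z, t, m}

5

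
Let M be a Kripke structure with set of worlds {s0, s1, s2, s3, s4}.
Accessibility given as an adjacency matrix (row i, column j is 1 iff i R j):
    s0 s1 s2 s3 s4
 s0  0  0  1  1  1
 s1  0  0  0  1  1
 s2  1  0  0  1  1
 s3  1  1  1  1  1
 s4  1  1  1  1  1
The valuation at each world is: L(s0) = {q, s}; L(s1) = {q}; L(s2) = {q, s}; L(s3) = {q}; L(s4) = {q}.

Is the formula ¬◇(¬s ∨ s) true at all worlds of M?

Let φ = ¬◇(¬s ∨ s). Evaluate φ at each world:
  s0 (successors {s2, s3, s4}): φ is false.
  s1 (successors {s3, s4}): φ is false.
  s2 (successors {s0, s3, s4}): φ is false.
  s3 (successors {s0, s1, s2, s3, s4}): φ is false.
  s4 (successors {s0, s1, s2, s3, s4}): φ is false.
Detail at s0 (counterexample):
  At s0: ◇(¬s ∨ s) is true, so ¬◇(¬s ∨ s) is false.
    At s0: ◇(¬s ∨ s) requires ¬s ∨ s at some successor in {s2, s3, s4}.
      ¬s ∨ s holds at s2, so ◇(¬s ∨ s) is true at s0.

No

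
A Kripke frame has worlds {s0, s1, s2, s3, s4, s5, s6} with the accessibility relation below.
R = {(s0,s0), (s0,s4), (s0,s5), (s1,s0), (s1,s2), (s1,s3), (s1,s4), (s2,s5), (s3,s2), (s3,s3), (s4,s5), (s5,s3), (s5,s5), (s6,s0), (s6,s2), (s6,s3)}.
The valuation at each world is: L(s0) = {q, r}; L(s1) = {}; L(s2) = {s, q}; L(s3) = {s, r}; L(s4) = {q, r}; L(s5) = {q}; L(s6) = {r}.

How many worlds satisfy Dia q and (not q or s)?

4

Recall that Dia ψ holds at a world iff ψ holds at some accessible world.
Let φ = Dia q and (not q or s). Evaluate φ at each world:
  s0 (successors {s0, s4, s5}): φ is false.
  s1 (successors {s0, s2, s3, s4}): φ is true.
  s2 (successors {s5}): φ is true.
  s3 (successors {s2, s3}): φ is true.
  s4 (successors {s5}): φ is false.
  s5 (successors {s3, s5}): φ is false.
  s6 (successors {s0, s2, s3}): φ is true.
For instance, at s3:
  At s3: Dia q is true, not q or s is true, so Dia q and (not q or s) is true.
    At s3: Dia q requires q at some successor in {s2, s3}.
      q holds at s2, so Dia q is true at s3.
Satisfying worlds: {s1, s2, s3, s6}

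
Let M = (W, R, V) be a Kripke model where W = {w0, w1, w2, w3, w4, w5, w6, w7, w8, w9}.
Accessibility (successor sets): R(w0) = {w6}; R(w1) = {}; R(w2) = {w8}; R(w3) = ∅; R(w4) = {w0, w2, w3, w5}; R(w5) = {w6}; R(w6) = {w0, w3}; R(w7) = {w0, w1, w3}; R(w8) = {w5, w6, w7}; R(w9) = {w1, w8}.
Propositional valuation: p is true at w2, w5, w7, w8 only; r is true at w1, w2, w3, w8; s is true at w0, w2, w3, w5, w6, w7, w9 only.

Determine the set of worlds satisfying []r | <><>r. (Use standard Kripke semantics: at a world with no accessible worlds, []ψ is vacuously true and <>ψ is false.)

Let φ = []r | <><>r. Evaluate φ at each world:
  w0 (successors {w6}): φ is true.
  w1 (successors ∅): φ is true.
  w2 (successors {w8}): φ is true.
  w3 (successors ∅): φ is true.
  w4 (successors {w0, w2, w3, w5}): φ is true.
  w5 (successors {w6}): φ is true.
  w6 (successors {w0, w3}): φ is false.
  w7 (successors {w0, w1, w3}): φ is false.
  w8 (successors {w5, w6, w7}): φ is true.
  w9 (successors {w1, w8}): φ is true.
For instance, at w0:
  At w0: []r is false, <><>r is true, so []r | <><>r is true.
    At w0: []r requires r at every successor {w6}.
      r fails at w6, so []r is false at w0.
    At w0: <><>r requires <>r at some successor in {w6}.
      <>r holds at w6, so <><>r is true at w0.
Satisfying worlds: {w0, w1, w2, w3, w4, w5, w8, w9}

w0, w1, w2, w3, w4, w5, w8, w9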